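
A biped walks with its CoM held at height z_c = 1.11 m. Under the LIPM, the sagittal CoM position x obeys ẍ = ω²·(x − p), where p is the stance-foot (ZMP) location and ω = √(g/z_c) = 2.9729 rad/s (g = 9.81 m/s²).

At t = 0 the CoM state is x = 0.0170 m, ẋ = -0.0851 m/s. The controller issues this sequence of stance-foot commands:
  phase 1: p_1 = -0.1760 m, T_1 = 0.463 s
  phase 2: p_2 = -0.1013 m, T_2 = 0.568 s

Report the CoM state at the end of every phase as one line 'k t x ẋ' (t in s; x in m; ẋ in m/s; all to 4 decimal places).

1 0.4630 0.1775 0.8846
2 1.0310 1.4566 4.6417

phase 1: p=-0.1760, T=0.463, ωT=1.376453, cosh=2.106650, sinh=1.854177; start (x,ẋ)=(0.017000, -0.085100) → end (x,ẋ)=(0.177507, 0.884595)
phase 2: p=-0.1013, T=0.568, ωT=1.688607, cosh=2.798357, sinh=2.613581; start (x,ẋ)=(0.177507, 0.884595) → end (x,ẋ)=(1.456580, 4.641719)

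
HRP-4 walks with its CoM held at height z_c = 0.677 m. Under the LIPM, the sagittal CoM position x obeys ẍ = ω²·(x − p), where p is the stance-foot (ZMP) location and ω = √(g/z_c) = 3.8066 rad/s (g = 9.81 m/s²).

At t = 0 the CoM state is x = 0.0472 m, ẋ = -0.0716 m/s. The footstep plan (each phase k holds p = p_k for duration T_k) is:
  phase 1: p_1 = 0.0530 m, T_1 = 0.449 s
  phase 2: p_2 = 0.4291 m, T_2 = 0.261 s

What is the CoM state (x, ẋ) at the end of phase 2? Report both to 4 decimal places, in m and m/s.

x = -0.3315, ẋ = -2.3687

phase 1: p=0.0530, T=0.449, ωT=1.709163, cosh=2.852678, sinh=2.671660; start (x,ẋ)=(0.047200, -0.071600) → end (x,ẋ)=(-0.013798, -0.263237)
phase 2: p=0.4291, T=0.261, ωT=0.993523, cosh=1.535501, sinh=1.165231; start (x,ẋ)=(-0.013798, -0.263237) → end (x,ẋ)=(-0.331549, -2.368705)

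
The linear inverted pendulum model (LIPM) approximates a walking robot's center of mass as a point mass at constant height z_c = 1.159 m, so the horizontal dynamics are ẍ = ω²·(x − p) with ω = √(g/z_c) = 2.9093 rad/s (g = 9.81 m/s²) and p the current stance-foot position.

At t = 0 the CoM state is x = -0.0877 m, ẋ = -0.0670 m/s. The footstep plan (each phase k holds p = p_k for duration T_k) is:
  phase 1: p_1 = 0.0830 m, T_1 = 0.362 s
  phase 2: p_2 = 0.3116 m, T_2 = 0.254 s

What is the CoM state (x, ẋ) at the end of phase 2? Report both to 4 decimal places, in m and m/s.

phase 1: p=0.0830, T=0.362, ωT=1.053167, cosh=1.607773, sinh=1.258942; start (x,ẋ)=(-0.087700, -0.067000) → end (x,ẋ)=(-0.220440, -0.732933)
phase 2: p=0.3116, T=0.254, ωT=0.738962, cosh=1.285685, sinh=0.808076; start (x,ẋ)=(-0.220440, -0.732933) → end (x,ẋ)=(-0.576012, -2.193113)

x = -0.5760, ẋ = -2.1931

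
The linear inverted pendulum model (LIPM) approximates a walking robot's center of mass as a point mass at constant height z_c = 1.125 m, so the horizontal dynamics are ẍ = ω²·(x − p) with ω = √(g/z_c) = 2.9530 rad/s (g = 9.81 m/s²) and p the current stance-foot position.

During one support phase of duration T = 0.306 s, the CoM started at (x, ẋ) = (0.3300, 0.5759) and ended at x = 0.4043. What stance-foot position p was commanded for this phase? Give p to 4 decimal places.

ωT = 2.9530·0.306 = 0.903618; cosh(ωT) = 1.436810, sinh(ωT) = 1.031708
x(T) = p + (x₀−p)·cosh(ωT) + (ẋ₀/ω)·sinh(ωT) ⇒ p·(1 − cosh) = x(T) − x₀·cosh − (ẋ₀/ω)·sinh
numerator   = 0.4043 − (0.3300)·1.436810 − (0.5759/2.9530)·1.031708 = -0.271053
denominator = 1 − 1.436810 = -0.436810
p = -0.271053 / -0.436810 = 0.6205

p = 0.6205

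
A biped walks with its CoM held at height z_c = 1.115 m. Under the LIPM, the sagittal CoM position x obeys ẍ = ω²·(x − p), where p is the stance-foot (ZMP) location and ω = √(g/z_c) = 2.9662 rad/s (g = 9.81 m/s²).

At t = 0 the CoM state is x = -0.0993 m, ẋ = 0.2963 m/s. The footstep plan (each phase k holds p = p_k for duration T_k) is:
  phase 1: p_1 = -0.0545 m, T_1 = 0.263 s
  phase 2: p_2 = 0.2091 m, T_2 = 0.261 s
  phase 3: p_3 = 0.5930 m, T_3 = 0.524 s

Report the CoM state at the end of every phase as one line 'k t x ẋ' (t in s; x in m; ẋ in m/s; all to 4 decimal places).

phase 1: p=-0.0545, T=0.263, ωT=0.780111, cosh=1.320034, sinh=0.861679; start (x,ẋ)=(-0.099300, 0.296300) → end (x,ẋ)=(-0.027563, 0.276621)
phase 2: p=0.2091, T=0.261, ωT=0.774178, cosh=1.314946, sinh=0.853863; start (x,ẋ)=(-0.027563, 0.276621) → end (x,ẋ)=(-0.022469, -0.235660)
phase 3: p=0.5930, T=0.524, ωT=1.554289, cosh=2.471530, sinh=2.260190; start (x,ẋ)=(-0.022469, -0.235660) → end (x,ẋ)=(-1.107719, -4.708654)

1 0.2630 -0.0276 0.2766
2 0.5240 -0.0225 -0.2357
3 1.0480 -1.1077 -4.7087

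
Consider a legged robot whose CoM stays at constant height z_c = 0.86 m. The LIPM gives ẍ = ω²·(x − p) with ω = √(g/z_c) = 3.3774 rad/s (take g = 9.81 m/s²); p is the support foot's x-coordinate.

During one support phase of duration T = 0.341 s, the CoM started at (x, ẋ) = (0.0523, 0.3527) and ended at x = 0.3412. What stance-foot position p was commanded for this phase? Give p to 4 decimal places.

ωT = 3.3774·0.341 = 1.151693; cosh(ωT) = 1.739823, sinh(ωT) = 1.423722
x(T) = p + (x₀−p)·cosh(ωT) + (ẋ₀/ω)·sinh(ωT) ⇒ p·(1 − cosh) = x(T) − x₀·cosh − (ẋ₀/ω)·sinh
numerator   = 0.3412 − (0.0523)·1.739823 − (0.3527/3.3774)·1.423722 = 0.101529
denominator = 1 − 1.739823 = -0.739823
p = 0.101529 / -0.739823 = -0.1372

p = -0.1372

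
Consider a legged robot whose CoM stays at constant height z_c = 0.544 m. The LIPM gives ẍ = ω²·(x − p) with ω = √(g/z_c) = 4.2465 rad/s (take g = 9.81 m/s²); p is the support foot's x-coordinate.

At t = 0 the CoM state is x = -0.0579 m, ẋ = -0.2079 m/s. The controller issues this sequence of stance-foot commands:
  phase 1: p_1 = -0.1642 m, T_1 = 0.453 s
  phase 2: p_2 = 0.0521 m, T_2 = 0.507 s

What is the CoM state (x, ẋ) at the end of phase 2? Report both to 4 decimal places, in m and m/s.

x = 0.7997, ẋ = 3.2702

phase 1: p=-0.1642, T=0.453, ωT=1.923665, cosh=3.496035, sinh=3.349965; start (x,ẋ)=(-0.057900, -0.207900) → end (x,ẋ)=(0.043421, 0.785358)
phase 2: p=0.0521, T=0.507, ωT=2.152976, cosh=4.363289, sinh=4.247151; start (x,ẋ)=(0.043421, 0.785358) → end (x,ẋ)=(0.799710, 3.270216)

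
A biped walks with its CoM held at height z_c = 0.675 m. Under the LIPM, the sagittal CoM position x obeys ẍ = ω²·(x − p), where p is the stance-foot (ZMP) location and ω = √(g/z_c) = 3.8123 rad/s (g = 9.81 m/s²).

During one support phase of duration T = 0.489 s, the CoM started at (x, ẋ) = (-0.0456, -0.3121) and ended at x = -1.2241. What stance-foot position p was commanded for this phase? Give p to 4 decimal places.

p = 0.3542

ωT = 3.8123·0.489 = 1.864215; cosh(ωT) = 3.302943, sinh(ωT) = 3.147925
x(T) = p + (x₀−p)·cosh(ωT) + (ẋ₀/ω)·sinh(ωT) ⇒ p·(1 − cosh) = x(T) − x₀·cosh − (ẋ₀/ω)·sinh
numerator   = -1.2241 − (-0.0456)·3.302943 − (-0.3121/3.8123)·3.147925 = -0.815776
denominator = 1 − 3.302943 = -2.302943
p = -0.815776 / -2.302943 = 0.3542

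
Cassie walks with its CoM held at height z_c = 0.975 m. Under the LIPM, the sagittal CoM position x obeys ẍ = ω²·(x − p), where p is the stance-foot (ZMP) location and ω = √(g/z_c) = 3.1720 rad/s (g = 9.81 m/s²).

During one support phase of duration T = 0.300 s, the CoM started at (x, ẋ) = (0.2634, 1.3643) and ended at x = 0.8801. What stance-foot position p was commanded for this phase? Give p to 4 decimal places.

ωT = 3.1720·0.300 = 0.951600; cosh(ωT) = 1.487986, sinh(ωT) = 1.101864
x(T) = p + (x₀−p)·cosh(ωT) + (ẋ₀/ω)·sinh(ωT) ⇒ p·(1 − cosh) = x(T) − x₀·cosh − (ẋ₀/ω)·sinh
numerator   = 0.8801 − (0.2634)·1.487986 − (1.3643/3.1720)·1.101864 = 0.014245
denominator = 1 − 1.487986 = -0.487986
p = 0.014245 / -0.487986 = -0.0292

p = -0.0292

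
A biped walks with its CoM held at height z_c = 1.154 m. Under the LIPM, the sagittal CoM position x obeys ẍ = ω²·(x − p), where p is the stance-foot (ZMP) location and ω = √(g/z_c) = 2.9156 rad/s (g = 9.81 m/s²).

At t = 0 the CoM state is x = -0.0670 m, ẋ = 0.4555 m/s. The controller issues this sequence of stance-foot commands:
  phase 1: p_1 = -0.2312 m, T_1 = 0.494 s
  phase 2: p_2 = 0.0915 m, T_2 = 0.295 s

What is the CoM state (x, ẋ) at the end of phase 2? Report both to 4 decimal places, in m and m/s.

phase 1: p=-0.2312, T=0.494, ωT=1.440306, cosh=2.229422, sinh=1.992567; start (x,ẋ)=(-0.067000, 0.455500) → end (x,ẋ)=(0.446167, 1.969426)
phase 2: p=0.0915, T=0.295, ωT=0.860102, cosh=1.393260, sinh=0.970141; start (x,ẋ)=(0.446167, 1.969426) → end (x,ẋ)=(1.240954, 3.747115)

x = 1.2410, ẋ = 3.7471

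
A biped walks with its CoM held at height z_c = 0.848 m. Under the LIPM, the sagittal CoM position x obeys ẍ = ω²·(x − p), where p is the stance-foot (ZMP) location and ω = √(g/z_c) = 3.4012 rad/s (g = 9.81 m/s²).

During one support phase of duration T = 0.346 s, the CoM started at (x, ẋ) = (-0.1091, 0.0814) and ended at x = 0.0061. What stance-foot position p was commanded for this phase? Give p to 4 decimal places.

ωT = 3.4012·0.346 = 1.176815; cosh(ωT) = 1.776143, sinh(ωT) = 1.467884
x(T) = p + (x₀−p)·cosh(ωT) + (ẋ₀/ω)·sinh(ωT) ⇒ p·(1 − cosh) = x(T) − x₀·cosh − (ẋ₀/ω)·sinh
numerator   = 0.0061 − (-0.1091)·1.776143 − (0.0814/3.4012)·1.467884 = 0.164747
denominator = 1 − 1.776143 = -0.776143
p = 0.164747 / -0.776143 = -0.2123

p = -0.2123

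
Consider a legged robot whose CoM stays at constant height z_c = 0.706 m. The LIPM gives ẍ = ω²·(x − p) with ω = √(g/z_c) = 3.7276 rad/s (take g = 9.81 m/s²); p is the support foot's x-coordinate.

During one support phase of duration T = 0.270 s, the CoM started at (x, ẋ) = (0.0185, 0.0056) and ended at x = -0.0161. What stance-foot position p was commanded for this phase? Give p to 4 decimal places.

p = 0.0846

ωT = 3.7276·0.270 = 1.006452; cosh(ωT) = 1.550695, sinh(ωT) = 1.185182
x(T) = p + (x₀−p)·cosh(ωT) + (ẋ₀/ω)·sinh(ωT) ⇒ p·(1 − cosh) = x(T) − x₀·cosh − (ẋ₀/ω)·sinh
numerator   = -0.0161 − (0.0185)·1.550695 − (0.0056/3.7276)·1.185182 = -0.046568
denominator = 1 − 1.550695 = -0.550695
p = -0.046568 / -0.550695 = 0.0846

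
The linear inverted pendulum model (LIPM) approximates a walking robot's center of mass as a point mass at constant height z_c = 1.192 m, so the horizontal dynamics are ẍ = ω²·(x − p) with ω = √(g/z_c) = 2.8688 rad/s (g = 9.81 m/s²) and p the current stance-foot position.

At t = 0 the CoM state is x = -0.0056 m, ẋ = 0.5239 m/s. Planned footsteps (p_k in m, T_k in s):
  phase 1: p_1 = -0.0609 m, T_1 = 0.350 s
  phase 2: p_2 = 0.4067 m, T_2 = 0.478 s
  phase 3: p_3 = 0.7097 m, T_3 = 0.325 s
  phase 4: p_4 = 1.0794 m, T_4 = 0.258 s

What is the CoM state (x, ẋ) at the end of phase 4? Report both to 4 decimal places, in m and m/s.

phase 1: p=-0.0609, T=0.350, ωT=1.004080, cosh=1.547888, sinh=1.181507; start (x,ẋ)=(-0.005600, 0.523900) → end (x,ẋ)=(0.240465, 0.998378)
phase 2: p=0.4067, T=0.478, ωT=1.371286, cosh=2.097098, sinh=1.843318; start (x,ẋ)=(0.240465, 0.998378) → end (x,ẋ)=(0.699586, 1.214628)
phase 3: p=0.7097, T=0.325, ωT=0.932360, cosh=1.467061, sinh=1.073437; start (x,ẋ)=(0.699586, 1.214628) → end (x,ẋ)=(1.149348, 1.750788)
phase 4: p=1.0794, T=0.258, ωT=0.740150, cosh=1.286646, sinh=0.809604; start (x,ẋ)=(1.149348, 1.750788) → end (x,ẋ)=(1.663488, 2.415106)

x = 1.6635, ẋ = 2.4151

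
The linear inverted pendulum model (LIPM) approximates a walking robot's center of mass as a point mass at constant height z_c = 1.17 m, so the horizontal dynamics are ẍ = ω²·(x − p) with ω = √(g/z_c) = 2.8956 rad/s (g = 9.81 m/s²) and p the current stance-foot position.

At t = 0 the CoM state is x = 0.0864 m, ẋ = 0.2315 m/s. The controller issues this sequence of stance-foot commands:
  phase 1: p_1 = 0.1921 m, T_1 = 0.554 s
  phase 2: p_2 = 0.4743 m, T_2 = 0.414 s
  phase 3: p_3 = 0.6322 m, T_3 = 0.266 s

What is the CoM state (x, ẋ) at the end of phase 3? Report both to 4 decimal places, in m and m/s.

x = -1.0667, ẋ = -4.5786

phase 1: p=0.1921, T=0.554, ωT=1.604162, cosh=2.587375, sinh=2.386317; start (x,ẋ)=(0.086400, 0.231500) → end (x,ẋ)=(0.109398, -0.131391)
phase 2: p=0.4743, T=0.414, ωT=1.198778, cosh=1.808813, sinh=1.507251; start (x,ẋ)=(0.109398, -0.131391) → end (x,ẋ)=(-0.254133, -1.830238)
phase 3: p=0.6322, T=0.266, ωT=0.770230, cosh=1.311584, sinh=0.848678; start (x,ẋ)=(-0.254133, -1.830238) → end (x,ẋ)=(-1.066729, -4.578613)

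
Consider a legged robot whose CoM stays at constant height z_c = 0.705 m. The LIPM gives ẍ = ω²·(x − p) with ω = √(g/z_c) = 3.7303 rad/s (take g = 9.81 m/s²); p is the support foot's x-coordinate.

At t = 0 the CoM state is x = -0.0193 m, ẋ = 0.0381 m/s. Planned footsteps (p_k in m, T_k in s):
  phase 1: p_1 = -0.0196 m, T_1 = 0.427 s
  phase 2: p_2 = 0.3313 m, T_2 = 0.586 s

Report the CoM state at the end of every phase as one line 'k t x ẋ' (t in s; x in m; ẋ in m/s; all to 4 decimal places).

phase 1: p=-0.0196, T=0.427, ωT=1.592838, cosh=2.560517, sinh=2.357169; start (x,ẋ)=(-0.019300, 0.038100) → end (x,ẋ)=(0.005243, 0.100194)
phase 2: p=0.3313, T=0.586, ωT=2.185956, cosh=4.505760, sinh=4.393390; start (x,ẋ)=(0.005243, 0.100194) → end (x,ẋ)=(-1.019829, -4.892182)

1 0.4270 0.0052 0.1002
2 1.0130 -1.0198 -4.8922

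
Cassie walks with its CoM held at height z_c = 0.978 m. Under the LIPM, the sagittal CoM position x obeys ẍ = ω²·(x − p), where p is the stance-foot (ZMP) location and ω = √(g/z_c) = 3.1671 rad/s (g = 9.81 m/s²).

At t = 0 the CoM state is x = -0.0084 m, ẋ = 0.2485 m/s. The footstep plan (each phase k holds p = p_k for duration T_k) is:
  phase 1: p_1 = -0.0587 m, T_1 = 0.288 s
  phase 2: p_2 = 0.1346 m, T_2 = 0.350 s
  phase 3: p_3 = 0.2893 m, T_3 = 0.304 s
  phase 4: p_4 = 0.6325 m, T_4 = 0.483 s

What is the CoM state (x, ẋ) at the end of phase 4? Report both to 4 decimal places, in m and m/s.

phase 1: p=-0.0587, T=0.288, ωT=0.912125, cosh=1.445638, sinh=1.043968; start (x,ẋ)=(-0.008400, 0.248500) → end (x,ẋ)=(0.095928, 0.525551)
phase 2: p=0.1346, T=0.350, ωT=1.108485, cosh=1.679912, sinh=1.349853; start (x,ẋ)=(0.095928, 0.525551) → end (x,ẋ)=(0.293631, 0.717553)
phase 3: p=0.2893, T=0.304, ωT=0.962798, cosh=1.500419, sinh=1.118596; start (x,ẋ)=(0.293631, 0.717553) → end (x,ẋ)=(0.549232, 1.091973)
phase 4: p=0.6325, T=0.483, ωT=1.529709, cosh=2.416717, sinh=2.200118; start (x,ẋ)=(0.549232, 1.091973) → end (x,ẋ)=(1.189837, 2.058781)

x = 1.1898, ẋ = 2.0588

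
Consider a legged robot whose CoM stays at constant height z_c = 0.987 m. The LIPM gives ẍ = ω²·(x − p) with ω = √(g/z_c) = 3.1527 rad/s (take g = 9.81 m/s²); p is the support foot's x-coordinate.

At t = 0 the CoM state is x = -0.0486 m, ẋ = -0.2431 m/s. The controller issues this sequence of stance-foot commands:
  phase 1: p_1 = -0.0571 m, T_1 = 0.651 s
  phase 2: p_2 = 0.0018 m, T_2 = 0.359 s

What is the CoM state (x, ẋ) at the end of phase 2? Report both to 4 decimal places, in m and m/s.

phase 1: p=-0.0571, T=0.651, ωT=2.052408, cosh=3.957526, sinh=3.829101; start (x,ẋ)=(-0.048600, -0.243100) → end (x,ẋ)=(-0.318717, -0.859462)
phase 2: p=0.0018, T=0.359, ωT=1.131819, cosh=1.711870, sinh=1.389424; start (x,ẋ)=(-0.318717, -0.859462) → end (x,ẋ)=(-0.925657, -2.875293)

x = -0.9257, ẋ = -2.8753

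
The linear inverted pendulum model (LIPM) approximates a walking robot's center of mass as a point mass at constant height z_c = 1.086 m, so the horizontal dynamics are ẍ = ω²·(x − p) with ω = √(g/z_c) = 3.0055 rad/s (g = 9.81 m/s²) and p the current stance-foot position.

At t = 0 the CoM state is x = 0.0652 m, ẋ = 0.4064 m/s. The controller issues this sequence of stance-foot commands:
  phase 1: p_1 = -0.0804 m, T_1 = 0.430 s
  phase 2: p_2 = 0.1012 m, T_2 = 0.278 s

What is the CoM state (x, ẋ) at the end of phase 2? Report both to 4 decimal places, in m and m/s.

phase 1: p=-0.0804, T=0.430, ωT=1.292365, cosh=1.958004, sinh=1.683384; start (x,ẋ)=(0.065200, 0.406400) → end (x,ẋ)=(0.432311, 1.532383)
phase 2: p=0.1012, T=0.278, ωT=0.835529, cosh=1.369839, sinh=0.936194; start (x,ẋ)=(0.432311, 1.532383) → end (x,ẋ)=(1.032096, 3.030775)

x = 1.0321, ẋ = 3.0308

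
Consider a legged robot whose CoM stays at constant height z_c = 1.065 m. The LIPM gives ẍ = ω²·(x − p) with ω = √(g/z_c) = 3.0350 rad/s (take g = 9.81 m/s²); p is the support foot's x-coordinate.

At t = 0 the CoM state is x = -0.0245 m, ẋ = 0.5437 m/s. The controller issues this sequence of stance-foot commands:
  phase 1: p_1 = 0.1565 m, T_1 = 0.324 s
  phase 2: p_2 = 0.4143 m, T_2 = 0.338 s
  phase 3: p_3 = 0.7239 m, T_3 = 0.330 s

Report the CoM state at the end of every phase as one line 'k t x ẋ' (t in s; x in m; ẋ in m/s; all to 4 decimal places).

phase 1: p=0.1565, T=0.324, ωT=0.983340, cosh=1.523715, sinh=1.149655; start (x,ẋ)=(-0.024500, 0.543700) → end (x,ẋ)=(0.086661, 0.196898)
phase 2: p=0.4143, T=0.338, ωT=1.025830, cosh=1.573954, sinh=1.215455; start (x,ẋ)=(0.086661, 0.196898) → end (x,ẋ)=(-0.022536, -0.898723)
phase 3: p=0.7239, T=0.330, ωT=1.001550, cosh=1.544904, sinh=1.177594; start (x,ẋ)=(-0.022536, -0.898723) → end (x,ẋ)=(-0.777980, -4.056201)

1 0.3240 0.0867 0.1969
2 0.6620 -0.0225 -0.8987
3 0.9920 -0.7780 -4.0562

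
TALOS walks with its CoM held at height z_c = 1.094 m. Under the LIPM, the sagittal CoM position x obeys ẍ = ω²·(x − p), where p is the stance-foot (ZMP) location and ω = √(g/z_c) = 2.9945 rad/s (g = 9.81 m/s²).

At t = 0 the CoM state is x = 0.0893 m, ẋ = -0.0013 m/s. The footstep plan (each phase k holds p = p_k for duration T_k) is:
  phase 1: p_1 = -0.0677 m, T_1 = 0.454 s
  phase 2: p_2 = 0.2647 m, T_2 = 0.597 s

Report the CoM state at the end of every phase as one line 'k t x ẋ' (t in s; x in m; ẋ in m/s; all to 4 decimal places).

phase 1: p=-0.0677, T=0.454, ωT=1.359503, cosh=2.075523, sinh=1.818735; start (x,ẋ)=(0.089300, -0.001300) → end (x,ẋ)=(0.257368, 0.852355)
phase 2: p=0.2647, T=0.597, ωT=1.787716, cosh=3.071567, sinh=2.904225; start (x,ẋ)=(0.257368, 0.852355) → end (x,ẋ)=(1.068837, 2.554298)

1 0.4540 0.2574 0.8524
2 1.0510 1.0688 2.5543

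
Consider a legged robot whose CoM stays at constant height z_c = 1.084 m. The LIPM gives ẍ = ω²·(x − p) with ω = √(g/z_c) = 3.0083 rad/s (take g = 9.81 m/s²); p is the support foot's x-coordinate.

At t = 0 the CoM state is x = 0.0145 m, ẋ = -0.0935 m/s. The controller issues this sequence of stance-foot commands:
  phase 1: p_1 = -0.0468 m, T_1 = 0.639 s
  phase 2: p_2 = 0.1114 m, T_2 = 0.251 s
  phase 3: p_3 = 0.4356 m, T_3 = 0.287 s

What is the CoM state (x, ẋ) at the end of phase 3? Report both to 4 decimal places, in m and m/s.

x = 0.0906, ẋ = -0.5402

phase 1: p=-0.0468, T=0.639, ωT=1.922304, cosh=3.491480, sinh=3.345210; start (x,ẋ)=(0.014500, -0.093500) → end (x,ẋ)=(0.063256, 0.290433)
phase 2: p=0.1114, T=0.251, ωT=0.755083, cosh=1.298880, sinh=0.828909; start (x,ẋ)=(0.063256, 0.290433) → end (x,ẋ)=(0.128893, 0.257186)
phase 3: p=0.4356, T=0.287, ωT=0.863382, cosh=1.396450, sinh=0.974717; start (x,ẋ)=(0.128893, 0.257186) → end (x,ẋ)=(0.090630, -0.540191)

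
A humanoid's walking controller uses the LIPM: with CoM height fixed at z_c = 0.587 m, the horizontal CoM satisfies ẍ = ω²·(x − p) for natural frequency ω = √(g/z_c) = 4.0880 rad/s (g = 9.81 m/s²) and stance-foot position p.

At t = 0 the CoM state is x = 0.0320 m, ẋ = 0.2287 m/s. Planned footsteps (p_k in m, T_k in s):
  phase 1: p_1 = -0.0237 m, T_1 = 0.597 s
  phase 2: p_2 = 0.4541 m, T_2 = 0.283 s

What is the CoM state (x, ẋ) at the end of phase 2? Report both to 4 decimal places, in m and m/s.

x = 1.6570, ẋ = 5.5318

phase 1: p=-0.0237, T=0.597, ωT=2.440536, cosh=5.783153, sinh=5.696039; start (x,ẋ)=(0.032000, 0.228700) → end (x,ẋ)=(0.617082, 2.619604)
phase 2: p=0.4541, T=0.283, ωT=1.156904, cosh=1.747265, sinh=1.432807; start (x,ẋ)=(0.617082, 2.619604) → end (x,ẋ)=(1.657021, 5.531782)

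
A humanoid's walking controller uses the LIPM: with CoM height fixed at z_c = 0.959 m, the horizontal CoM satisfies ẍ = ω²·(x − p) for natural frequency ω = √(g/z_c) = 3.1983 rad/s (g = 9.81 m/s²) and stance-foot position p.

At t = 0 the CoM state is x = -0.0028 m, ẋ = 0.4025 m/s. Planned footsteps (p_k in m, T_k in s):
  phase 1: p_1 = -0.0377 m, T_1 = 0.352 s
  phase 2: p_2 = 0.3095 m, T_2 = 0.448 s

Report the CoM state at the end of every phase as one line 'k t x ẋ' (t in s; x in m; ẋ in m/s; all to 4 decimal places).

phase 1: p=-0.0377, T=0.352, ωT=1.125802, cosh=1.703540, sinh=1.379147; start (x,ẋ)=(-0.002800, 0.402500) → end (x,ẋ)=(0.195317, 0.839616)
phase 2: p=0.3095, T=0.448, ωT=1.432838, cosh=2.214604, sinh=1.975973; start (x,ẋ)=(0.195317, 0.839616) → end (x,ẋ)=(0.575360, 1.137806)

1 0.3520 0.1953 0.8396
2 0.8000 0.5754 1.1378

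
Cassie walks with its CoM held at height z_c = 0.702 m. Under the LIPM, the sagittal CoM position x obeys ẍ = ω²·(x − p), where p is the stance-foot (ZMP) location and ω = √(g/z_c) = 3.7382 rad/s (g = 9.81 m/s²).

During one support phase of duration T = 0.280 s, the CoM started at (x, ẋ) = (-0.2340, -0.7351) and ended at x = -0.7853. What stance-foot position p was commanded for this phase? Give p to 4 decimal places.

ωT = 3.7382·0.280 = 1.046696; cosh(ωT) = 1.599660, sinh(ωT) = 1.248565
x(T) = p + (x₀−p)·cosh(ωT) + (ẋ₀/ω)·sinh(ωT) ⇒ p·(1 − cosh) = x(T) − x₀·cosh − (ẋ₀/ω)·sinh
numerator   = -0.7853 − (-0.2340)·1.599660 − (-0.7351/3.7382)·1.248565 = -0.165455
denominator = 1 − 1.599660 = -0.599660
p = -0.165455 / -0.599660 = 0.2759

p = 0.2759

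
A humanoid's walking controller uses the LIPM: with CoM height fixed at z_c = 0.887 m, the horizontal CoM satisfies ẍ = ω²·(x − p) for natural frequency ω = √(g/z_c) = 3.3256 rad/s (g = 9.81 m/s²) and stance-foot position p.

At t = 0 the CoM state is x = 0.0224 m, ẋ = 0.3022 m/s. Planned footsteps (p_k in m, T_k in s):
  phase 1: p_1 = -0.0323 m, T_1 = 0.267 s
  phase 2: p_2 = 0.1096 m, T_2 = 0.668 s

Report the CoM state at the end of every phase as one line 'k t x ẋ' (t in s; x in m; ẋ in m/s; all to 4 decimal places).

phase 1: p=-0.0323, T=0.267, ωT=0.887935, cosh=1.420806, sinh=1.009301; start (x,ẋ)=(0.022400, 0.302200) → end (x,ẋ)=(0.137134, 0.612970)
phase 2: p=0.1096, T=0.668, ωT=2.221501, cosh=4.664803, sinh=4.556357; start (x,ẋ)=(0.137134, 0.612970) → end (x,ẋ)=(1.077862, 3.276597)

1 0.2670 0.1371 0.6130
2 0.9350 1.0779 3.2766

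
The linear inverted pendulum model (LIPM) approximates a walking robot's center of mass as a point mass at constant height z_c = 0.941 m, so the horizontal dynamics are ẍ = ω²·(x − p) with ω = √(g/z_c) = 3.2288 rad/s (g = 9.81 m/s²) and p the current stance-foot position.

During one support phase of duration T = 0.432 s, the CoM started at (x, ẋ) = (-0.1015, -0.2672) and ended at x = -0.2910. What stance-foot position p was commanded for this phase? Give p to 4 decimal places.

p = -0.0727

ωT = 3.2288·0.432 = 1.394842; cosh(ωT) = 2.141104, sinh(ωT) = 1.893232
x(T) = p + (x₀−p)·cosh(ωT) + (ẋ₀/ω)·sinh(ωT) ⇒ p·(1 − cosh) = x(T) − x₀·cosh − (ẋ₀/ω)·sinh
numerator   = -0.2910 − (-0.1015)·2.141104 − (-0.2672/3.2288)·1.893232 = 0.082997
denominator = 1 − 2.141104 = -1.141104
p = 0.082997 / -1.141104 = -0.0727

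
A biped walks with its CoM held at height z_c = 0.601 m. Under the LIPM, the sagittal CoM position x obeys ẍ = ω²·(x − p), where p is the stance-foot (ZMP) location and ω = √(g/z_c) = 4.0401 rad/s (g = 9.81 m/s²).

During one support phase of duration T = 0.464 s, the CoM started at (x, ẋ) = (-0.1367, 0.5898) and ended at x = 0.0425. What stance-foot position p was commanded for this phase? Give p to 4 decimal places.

p = -0.0145

ωT = 4.0401·0.464 = 1.874606; cosh(ωT) = 3.335834, sinh(ωT) = 3.182419
x(T) = p + (x₀−p)·cosh(ωT) + (ẋ₀/ω)·sinh(ωT) ⇒ p·(1 − cosh) = x(T) − x₀·cosh − (ẋ₀/ω)·sinh
numerator   = 0.0425 − (-0.1367)·3.335834 − (0.5898/4.0401)·3.182419 = 0.033918
denominator = 1 − 3.335834 = -2.335834
p = 0.033918 / -2.335834 = -0.0145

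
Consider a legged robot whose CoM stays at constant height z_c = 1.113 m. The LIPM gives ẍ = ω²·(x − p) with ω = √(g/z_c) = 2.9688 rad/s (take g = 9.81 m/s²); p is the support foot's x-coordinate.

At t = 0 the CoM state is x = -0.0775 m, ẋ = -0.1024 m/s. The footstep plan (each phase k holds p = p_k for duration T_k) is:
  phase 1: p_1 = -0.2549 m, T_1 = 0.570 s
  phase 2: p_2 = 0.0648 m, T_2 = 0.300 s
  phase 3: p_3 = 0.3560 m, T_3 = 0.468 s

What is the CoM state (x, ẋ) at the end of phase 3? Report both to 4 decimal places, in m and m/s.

phase 1: p=-0.2549, T=0.570, ωT=1.692216, cosh=2.807807, sinh=2.623696; start (x,ẋ)=(-0.077500, -0.102400) → end (x,ẋ)=(0.152708, 1.094290)
phase 2: p=0.0648, T=0.300, ωT=0.890640, cosh=1.423541, sinh=1.013148; start (x,ẋ)=(0.152708, 1.094290) → end (x,ẋ)=(0.563384, 1.822180)
phase 3: p=0.3560, T=0.468, ωT=1.389398, cosh=2.130830, sinh=1.881605; start (x,ẋ)=(0.563384, 1.822180) → end (x,ẋ)=(1.952785, 5.041226)

x = 1.9528, ẋ = 5.0412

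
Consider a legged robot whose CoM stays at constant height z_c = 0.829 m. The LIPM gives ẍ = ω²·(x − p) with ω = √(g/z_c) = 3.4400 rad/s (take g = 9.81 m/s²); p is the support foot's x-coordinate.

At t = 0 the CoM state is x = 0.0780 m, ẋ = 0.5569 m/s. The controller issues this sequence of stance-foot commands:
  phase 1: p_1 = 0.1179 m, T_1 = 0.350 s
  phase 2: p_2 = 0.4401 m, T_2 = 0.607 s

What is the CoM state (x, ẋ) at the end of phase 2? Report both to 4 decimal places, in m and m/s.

x = 0.7571, ẋ = 1.2536

phase 1: p=0.1179, T=0.350, ωT=1.204000, cosh=1.816708, sinh=1.516716; start (x,ẋ)=(0.078000, 0.556900) → end (x,ẋ)=(0.290954, 0.803546)
phase 2: p=0.4401, T=0.607, ωT=2.088080, cosh=4.096666, sinh=3.972741; start (x,ẋ)=(0.290954, 0.803546) → end (x,ẋ)=(0.757087, 1.253595)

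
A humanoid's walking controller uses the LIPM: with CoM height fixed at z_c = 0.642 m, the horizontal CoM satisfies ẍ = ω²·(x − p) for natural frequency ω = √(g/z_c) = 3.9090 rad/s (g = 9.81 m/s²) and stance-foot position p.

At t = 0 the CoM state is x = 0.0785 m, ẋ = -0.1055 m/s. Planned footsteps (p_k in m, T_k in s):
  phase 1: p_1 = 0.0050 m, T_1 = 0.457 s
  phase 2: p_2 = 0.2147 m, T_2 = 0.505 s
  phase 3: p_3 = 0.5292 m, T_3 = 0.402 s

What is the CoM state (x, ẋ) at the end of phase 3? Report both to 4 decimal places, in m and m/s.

phase 1: p=0.0050, T=0.457, ωT=1.786413, cosh=3.067783, sinh=2.900223; start (x,ẋ)=(0.078500, -0.105500) → end (x,ẋ)=(0.152208, 0.509616)
phase 2: p=0.2147, T=0.505, ωT=1.974045, cosh=3.669317, sinh=3.530423; start (x,ẋ)=(0.152208, 0.509616) → end (x,ẋ)=(0.445658, 1.007527)
phase 3: p=0.5292, T=0.402, ωT=1.571418, cosh=2.510610, sinh=2.302859; start (x,ẋ)=(0.445658, 1.007527) → end (x,ẋ)=(0.913011, 1.777475)

x = 0.9130, ẋ = 1.7775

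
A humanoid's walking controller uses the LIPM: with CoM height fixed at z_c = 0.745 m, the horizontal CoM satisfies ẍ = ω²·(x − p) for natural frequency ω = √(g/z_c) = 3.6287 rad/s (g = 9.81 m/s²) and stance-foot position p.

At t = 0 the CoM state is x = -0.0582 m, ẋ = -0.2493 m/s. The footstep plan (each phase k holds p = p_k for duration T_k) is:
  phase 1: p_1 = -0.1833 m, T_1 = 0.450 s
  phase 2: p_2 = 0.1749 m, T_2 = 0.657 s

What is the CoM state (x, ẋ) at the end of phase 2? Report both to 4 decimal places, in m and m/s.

phase 1: p=-0.1833, T=0.450, ωT=1.632915, cosh=2.657067, sinh=2.461707; start (x,ẋ)=(-0.058200, -0.249300) → end (x,ẋ)=(-0.020026, 0.455086)
phase 2: p=0.1749, T=0.657, ωT=2.384056, cosh=5.470496, sinh=5.378320; start (x,ẋ)=(-0.020026, 0.455086) → end (x,ẋ)=(-0.216930, -1.314686)

x = -0.2169, ẋ = -1.3147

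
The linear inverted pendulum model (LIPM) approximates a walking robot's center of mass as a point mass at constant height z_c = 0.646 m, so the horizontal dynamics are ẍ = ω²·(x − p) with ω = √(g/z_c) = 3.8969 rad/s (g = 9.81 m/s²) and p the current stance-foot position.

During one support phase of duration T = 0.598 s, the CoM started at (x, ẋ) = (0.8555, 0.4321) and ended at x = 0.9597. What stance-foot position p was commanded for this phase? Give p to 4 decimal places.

ωT = 3.8969·0.598 = 2.330346; cosh(ωT) = 5.189381, sinh(ωT) = 5.092119
x(T) = p + (x₀−p)·cosh(ωT) + (ẋ₀/ω)·sinh(ωT) ⇒ p·(1 − cosh) = x(T) − x₀·cosh − (ẋ₀/ω)·sinh
numerator   = 0.9597 − (0.8555)·5.189381 − (0.4321/3.8969)·5.092119 = -4.044445
denominator = 1 − 5.189381 = -4.189381
p = -4.044445 / -4.189381 = 0.9654

p = 0.9654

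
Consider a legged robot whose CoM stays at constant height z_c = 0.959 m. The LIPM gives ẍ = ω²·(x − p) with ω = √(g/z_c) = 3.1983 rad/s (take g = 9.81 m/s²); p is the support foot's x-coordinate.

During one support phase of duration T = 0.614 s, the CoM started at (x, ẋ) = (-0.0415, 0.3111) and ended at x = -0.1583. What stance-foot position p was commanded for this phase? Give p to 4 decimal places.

p = 0.1319

ωT = 3.1983·0.614 = 1.963756; cosh(ωT) = 3.633187, sinh(ωT) = 3.492857
x(T) = p + (x₀−p)·cosh(ωT) + (ẋ₀/ω)·sinh(ωT) ⇒ p·(1 − cosh) = x(T) − x₀·cosh − (ẋ₀/ω)·sinh
numerator   = -0.1583 − (-0.0415)·3.633187 − (0.3111/3.1983)·3.492857 = -0.347274
denominator = 1 − 3.633187 = -2.633187
p = -0.347274 / -2.633187 = 0.1319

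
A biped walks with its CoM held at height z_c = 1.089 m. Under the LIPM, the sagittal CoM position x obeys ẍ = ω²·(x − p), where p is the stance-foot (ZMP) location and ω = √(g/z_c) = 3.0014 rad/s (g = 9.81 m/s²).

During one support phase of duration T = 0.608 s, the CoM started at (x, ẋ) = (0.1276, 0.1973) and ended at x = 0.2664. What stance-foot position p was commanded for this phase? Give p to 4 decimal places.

ωT = 3.0014·0.608 = 1.824851; cosh(ωT) = 3.181557, sinh(ωT) = 3.020315
x(T) = p + (x₀−p)·cosh(ωT) + (ẋ₀/ω)·sinh(ωT) ⇒ p·(1 − cosh) = x(T) − x₀·cosh − (ẋ₀/ω)·sinh
numerator   = 0.2664 − (0.1276)·3.181557 − (0.1973/3.0014)·3.020315 = -0.338110
denominator = 1 − 3.181557 = -2.181557
p = -0.338110 / -2.181557 = 0.1550

p = 0.1550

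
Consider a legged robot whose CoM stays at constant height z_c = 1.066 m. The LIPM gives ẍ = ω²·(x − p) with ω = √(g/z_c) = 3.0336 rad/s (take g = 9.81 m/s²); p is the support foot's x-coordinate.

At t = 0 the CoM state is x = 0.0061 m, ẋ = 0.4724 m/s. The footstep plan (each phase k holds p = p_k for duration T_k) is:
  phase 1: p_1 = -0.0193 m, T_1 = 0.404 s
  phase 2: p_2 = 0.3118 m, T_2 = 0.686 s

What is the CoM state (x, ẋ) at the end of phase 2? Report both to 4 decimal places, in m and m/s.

phase 1: p=-0.0193, T=0.404, ωT=1.225574, cosh=1.849856, sinh=1.556266; start (x,ẋ)=(0.006100, 0.472400) → end (x,ẋ)=(0.270032, 0.993787)
phase 2: p=0.3118, T=0.686, ωT=2.081050, cosh=4.068837, sinh=3.944038; start (x,ẋ)=(0.270032, 0.993787) → end (x,ẋ)=(1.433894, 3.543822)

x = 1.4339, ẋ = 3.5438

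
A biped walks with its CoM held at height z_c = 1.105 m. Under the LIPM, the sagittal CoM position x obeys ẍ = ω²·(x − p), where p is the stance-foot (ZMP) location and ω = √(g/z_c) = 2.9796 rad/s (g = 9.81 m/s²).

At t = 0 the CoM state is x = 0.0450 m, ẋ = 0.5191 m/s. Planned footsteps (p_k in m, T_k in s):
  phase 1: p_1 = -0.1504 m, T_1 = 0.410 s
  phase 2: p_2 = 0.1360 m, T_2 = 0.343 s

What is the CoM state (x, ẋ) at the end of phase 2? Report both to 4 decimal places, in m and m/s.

x = 1.4300, ẋ = 4.1559

phase 1: p=-0.1504, T=0.410, ωT=1.221636, cosh=1.843741, sinh=1.548993; start (x,ẋ)=(0.045000, 0.519100) → end (x,ẋ)=(0.479729, 1.858931)
phase 2: p=0.1360, T=0.343, ωT=1.022003, cosh=1.569314, sinh=1.209441; start (x,ẋ)=(0.479729, 1.858931) → end (x,ẋ)=(1.429972, 4.155927)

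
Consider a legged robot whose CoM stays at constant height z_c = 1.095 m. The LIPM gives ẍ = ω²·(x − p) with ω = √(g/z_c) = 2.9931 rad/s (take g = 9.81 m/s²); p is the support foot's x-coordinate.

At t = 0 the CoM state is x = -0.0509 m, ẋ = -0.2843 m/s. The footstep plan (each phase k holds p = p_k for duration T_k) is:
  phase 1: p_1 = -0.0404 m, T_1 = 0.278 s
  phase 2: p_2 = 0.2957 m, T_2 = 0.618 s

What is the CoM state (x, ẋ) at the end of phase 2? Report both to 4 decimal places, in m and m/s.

x = -1.5670, ẋ = -5.4343

phase 1: p=-0.0404, T=0.278, ωT=0.832082, cosh=1.366620, sinh=0.931478; start (x,ẋ)=(-0.050900, -0.284300) → end (x,ẋ)=(-0.143226, -0.417804)
phase 2: p=0.2957, T=0.618, ωT=1.849736, cosh=3.257709, sinh=3.100430; start (x,ẋ)=(-0.143226, -0.417804) → end (x,ẋ)=(-1.566980, -5.434274)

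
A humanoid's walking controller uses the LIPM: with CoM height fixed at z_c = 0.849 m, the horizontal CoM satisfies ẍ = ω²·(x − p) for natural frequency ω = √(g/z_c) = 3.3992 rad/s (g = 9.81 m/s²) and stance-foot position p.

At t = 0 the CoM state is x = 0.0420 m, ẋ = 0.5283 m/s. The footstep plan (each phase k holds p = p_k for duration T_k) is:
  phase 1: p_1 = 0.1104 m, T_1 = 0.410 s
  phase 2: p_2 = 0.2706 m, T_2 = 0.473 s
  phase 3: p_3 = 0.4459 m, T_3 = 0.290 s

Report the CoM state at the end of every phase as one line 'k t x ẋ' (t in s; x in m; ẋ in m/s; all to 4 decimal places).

1 0.4100 0.2580 0.6904
2 0.8830 0.7244 1.6893
3 1.1730 1.4442 3.6704

phase 1: p=0.1104, T=0.410, ωT=1.393672, cosh=2.138891, sinh=1.890729; start (x,ẋ)=(0.042000, 0.528300) → end (x,ẋ)=(0.257955, 0.690372)
phase 2: p=0.2706, T=0.473, ωT=1.607822, cosh=2.596124, sinh=2.395801; start (x,ẋ)=(0.257955, 0.690372) → end (x,ẋ)=(0.724355, 1.689311)
phase 3: p=0.4459, T=0.290, ωT=0.985768, cosh=1.526511, sinh=1.153358; start (x,ẋ)=(0.724355, 1.689311) → end (x,ẋ)=(1.444152, 3.670432)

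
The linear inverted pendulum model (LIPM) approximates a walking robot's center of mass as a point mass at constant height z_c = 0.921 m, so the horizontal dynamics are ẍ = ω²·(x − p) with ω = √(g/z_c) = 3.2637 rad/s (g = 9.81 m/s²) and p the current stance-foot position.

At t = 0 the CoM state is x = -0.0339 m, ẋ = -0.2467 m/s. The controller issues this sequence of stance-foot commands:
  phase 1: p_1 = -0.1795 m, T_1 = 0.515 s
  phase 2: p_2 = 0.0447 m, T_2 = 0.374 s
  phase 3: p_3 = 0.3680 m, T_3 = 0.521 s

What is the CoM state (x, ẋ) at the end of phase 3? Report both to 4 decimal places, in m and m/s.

x = 0.8566, ẋ = 1.8195

phase 1: p=-0.1795, T=0.515, ωT=1.680806, cosh=2.778052, sinh=2.591828; start (x,ẋ)=(-0.033900, -0.246700) → end (x,ẋ)=(0.029071, 0.546278)
phase 2: p=0.0447, T=0.374, ωT=1.220624, cosh=1.842174, sinh=1.547128; start (x,ẋ)=(0.029071, 0.546278) → end (x,ẋ)=(0.274866, 0.927419)
phase 3: p=0.3680, T=0.521, ωT=1.700388, cosh=2.829341, sinh=2.646729; start (x,ẋ)=(0.274866, 0.927419) → end (x,ẋ)=(0.856591, 1.819480)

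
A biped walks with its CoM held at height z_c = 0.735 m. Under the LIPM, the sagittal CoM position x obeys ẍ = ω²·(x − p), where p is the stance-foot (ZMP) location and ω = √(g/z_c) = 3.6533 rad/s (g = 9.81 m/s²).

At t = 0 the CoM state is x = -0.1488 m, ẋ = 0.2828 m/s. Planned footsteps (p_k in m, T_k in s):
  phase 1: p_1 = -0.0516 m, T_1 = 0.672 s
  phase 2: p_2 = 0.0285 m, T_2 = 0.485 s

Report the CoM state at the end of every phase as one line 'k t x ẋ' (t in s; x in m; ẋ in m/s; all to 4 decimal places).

phase 1: p=-0.0516, T=0.672, ωT=2.455018, cosh=5.866250, sinh=5.780388; start (x,ẋ)=(-0.148800, 0.282800) → end (x,ẋ)=(-0.174343, -0.393645)
phase 2: p=0.0285, T=0.485, ωT=1.771850, cosh=3.025873, sinh=2.855855; start (x,ẋ)=(-0.174343, -0.393645) → end (x,ẋ)=(-0.892996, -3.307437)

1 0.6720 -0.1743 -0.3936
2 1.1570 -0.8930 -3.3074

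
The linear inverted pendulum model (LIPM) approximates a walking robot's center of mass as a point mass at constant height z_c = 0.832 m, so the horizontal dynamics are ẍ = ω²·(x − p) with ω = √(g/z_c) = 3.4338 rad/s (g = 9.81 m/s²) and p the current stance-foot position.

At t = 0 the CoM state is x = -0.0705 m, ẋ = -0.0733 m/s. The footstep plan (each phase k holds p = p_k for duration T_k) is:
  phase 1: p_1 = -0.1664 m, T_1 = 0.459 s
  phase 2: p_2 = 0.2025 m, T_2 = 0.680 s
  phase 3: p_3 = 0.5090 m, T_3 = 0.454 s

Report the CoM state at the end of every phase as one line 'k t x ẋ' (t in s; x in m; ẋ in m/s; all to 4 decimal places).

phase 1: p=-0.1664, T=0.459, ωT=1.576114, cosh=2.521452, sinh=2.314675; start (x,ẋ)=(-0.070500, -0.073300) → end (x,ẋ)=(0.025997, 0.577403)
phase 2: p=0.2025, T=0.680, ωT=2.334984, cosh=5.213053, sinh=5.116241; start (x,ẋ)=(0.025997, 0.577403) → end (x,ẋ)=(0.142690, -0.090801)
phase 3: p=0.5090, T=0.454, ωT=1.558945, cosh=2.482081, sinh=2.271723; start (x,ẋ)=(0.142690, -0.090801) → end (x,ẋ)=(-0.460283, -3.082828)

1 0.4590 0.0260 0.5774
2 1.1390 0.1427 -0.0908
3 1.5930 -0.4603 -3.0828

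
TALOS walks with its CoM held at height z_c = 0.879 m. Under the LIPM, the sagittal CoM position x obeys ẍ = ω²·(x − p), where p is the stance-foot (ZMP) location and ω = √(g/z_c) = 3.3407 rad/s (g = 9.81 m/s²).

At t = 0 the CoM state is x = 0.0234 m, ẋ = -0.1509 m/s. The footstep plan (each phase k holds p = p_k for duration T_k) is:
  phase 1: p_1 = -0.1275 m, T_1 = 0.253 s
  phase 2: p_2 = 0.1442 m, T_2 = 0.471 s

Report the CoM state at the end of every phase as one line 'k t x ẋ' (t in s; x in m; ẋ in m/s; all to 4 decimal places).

1 0.2530 0.0377 0.2706
2 0.7240 0.0632 -0.1406

phase 1: p=-0.1275, T=0.253, ωT=0.845197, cosh=1.378955, sinh=0.949482; start (x,ẋ)=(0.023400, -0.150900) → end (x,ẋ)=(0.037696, 0.270561)
phase 2: p=0.1442, T=0.471, ωT=1.573470, cosh=2.515340, sinh=2.308015; start (x,ẋ)=(0.037696, 0.270561) → end (x,ẋ)=(0.063231, -0.140635)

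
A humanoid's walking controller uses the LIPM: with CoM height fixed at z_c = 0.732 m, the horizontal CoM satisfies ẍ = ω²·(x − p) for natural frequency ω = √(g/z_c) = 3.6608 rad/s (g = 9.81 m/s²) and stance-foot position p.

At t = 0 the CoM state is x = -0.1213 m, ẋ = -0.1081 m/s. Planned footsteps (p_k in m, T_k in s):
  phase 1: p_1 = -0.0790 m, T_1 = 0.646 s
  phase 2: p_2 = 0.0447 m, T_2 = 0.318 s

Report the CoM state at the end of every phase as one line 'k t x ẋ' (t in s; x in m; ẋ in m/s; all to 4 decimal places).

phase 1: p=-0.0790, T=0.646, ωT=2.364877, cosh=5.368344, sinh=5.274383; start (x,ẋ)=(-0.121300, -0.108100) → end (x,ẋ)=(-0.461829, -1.397066)
phase 2: p=0.0447, T=0.318, ωT=1.164134, cosh=1.757671, sinh=1.445478; start (x,ẋ)=(-0.461829, -1.397066) → end (x,ẋ)=(-1.397246, -5.135932)

1 0.6460 -0.4618 -1.3971
2 0.9640 -1.3972 -5.1359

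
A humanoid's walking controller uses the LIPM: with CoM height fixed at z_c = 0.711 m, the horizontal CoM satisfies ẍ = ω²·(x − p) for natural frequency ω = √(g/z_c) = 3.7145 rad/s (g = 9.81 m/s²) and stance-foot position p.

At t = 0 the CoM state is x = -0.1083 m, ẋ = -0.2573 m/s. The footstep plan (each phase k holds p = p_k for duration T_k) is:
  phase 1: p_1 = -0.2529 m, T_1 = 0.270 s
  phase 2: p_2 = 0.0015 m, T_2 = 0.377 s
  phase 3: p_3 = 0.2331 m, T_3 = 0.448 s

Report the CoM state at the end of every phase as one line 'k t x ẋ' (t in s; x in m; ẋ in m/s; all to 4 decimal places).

1 0.2700 -0.1110 0.2357
2 0.6470 -0.1196 -0.2889
3 1.0950 -0.9297 -4.1257

phase 1: p=-0.2529, T=0.270, ωT=1.002915, cosh=1.546513, sinh=1.179704; start (x,ẋ)=(-0.108300, -0.257300) → end (x,ẋ)=(-0.110991, 0.235721)
phase 2: p=0.0015, T=0.377, ωT=1.400367, cosh=2.151597, sinh=1.905090; start (x,ẋ)=(-0.110991, 0.235721) → end (x,ẋ)=(-0.119639, -0.288863)
phase 3: p=0.2331, T=0.448, ωT=1.664096, cosh=2.735129, sinh=2.545768; start (x,ẋ)=(-0.119639, -0.288863) → end (x,ẋ)=(-0.929663, -4.125670)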